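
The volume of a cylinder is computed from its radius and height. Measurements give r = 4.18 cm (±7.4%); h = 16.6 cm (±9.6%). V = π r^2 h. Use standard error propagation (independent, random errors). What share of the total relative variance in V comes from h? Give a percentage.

(δV/V)² = (2·δr/r)² + (1·δh/h)²
  r term: (2×0.0740)² = 0.0219
  h term: (1×0.0960)² = 0.00922
Total = 0.0311. Share from h = 0.00922/0.0311 = 0.296.

29.6%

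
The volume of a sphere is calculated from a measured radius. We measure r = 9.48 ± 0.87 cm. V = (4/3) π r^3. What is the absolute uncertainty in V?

Since V is a product/quotient, work with relative uncertainties:
  (3·δr/r)² = (3×0.0918)² = 0.0758
δV/V = √(0.0758) = 0.275
V = 3570 cm^3, so δV = 0.275 × 3570 = 983 cm^3.

983 cm^3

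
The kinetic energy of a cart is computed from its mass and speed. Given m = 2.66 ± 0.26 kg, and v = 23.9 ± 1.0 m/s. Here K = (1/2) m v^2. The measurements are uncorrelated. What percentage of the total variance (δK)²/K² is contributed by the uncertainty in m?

57.7%

(δK/K)² = (1·δm/m)² + (2·δv/v)²
  m term: (1×0.0977)² = 0.00955
  v term: (2×0.0418)² = 0.00700
Total = 0.0166. Share from m = 0.00955/0.0166 = 0.577.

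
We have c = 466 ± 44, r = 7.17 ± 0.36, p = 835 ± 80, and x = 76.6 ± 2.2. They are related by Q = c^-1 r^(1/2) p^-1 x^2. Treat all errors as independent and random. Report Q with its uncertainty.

Relative error in a monomial: (δQ/Q)² = Σ (nᵢ · δxᵢ/xᵢ)².
  (-1·δc/c)² = (-1×0.0944)² = 0.00892;  (½·δr/r)² = (0.5×0.0502)² = 0.000630;  (-1·δp/p)² = (-1×0.0958)² = 0.00918;  (2·δx/x)² = (2×0.0287)² = 0.00330
δQ/Q = √(0.0220) = 0.148
Q = 0.0404, so δQ = 0.148 × 0.0404 = 0.00599.

0.0404 ± 0.00599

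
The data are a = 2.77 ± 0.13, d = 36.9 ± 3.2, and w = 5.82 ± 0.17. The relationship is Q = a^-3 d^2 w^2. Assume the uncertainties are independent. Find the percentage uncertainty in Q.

Relative error in a monomial: (δQ/Q)² = Σ (nᵢ · δxᵢ/xᵢ)².
  (-3·δa/a)² = (-3×0.0469)² = 0.0198;  (2·δd/d)² = (2×0.0867)² = 0.0301;  (2·δw/w)² = (2×0.0292)² = 0.00341
δQ/Q = √(0.0533) = 0.231

23.1%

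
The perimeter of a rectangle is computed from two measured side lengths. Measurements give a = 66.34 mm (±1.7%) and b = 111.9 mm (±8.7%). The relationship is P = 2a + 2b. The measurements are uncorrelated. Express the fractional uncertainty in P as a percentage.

5.50%

For a sum/difference, combine absolute errors in quadrature:
  (2·δa)² = 5.09;  (2·δb)² = 379
δP = √(384) = 19.6 mm
P = 356.5 mm, so δP/P = 19.6/356.5 = 0.0550.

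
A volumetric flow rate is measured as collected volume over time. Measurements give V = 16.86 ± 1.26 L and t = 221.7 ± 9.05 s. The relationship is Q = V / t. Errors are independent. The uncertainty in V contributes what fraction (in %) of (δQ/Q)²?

(δQ/Q)² = (1·δV/V)² + (-1·δt/t)²
  V term: (1×0.0747)² = 0.00559
  t term: (-1×0.0408)² = 0.00167
Total = 0.00725. Share from V = 0.00559/0.00725 = 0.770.

77.0%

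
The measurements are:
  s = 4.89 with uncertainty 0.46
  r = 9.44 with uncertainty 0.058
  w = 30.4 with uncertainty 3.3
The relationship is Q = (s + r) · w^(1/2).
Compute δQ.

Let u = s + r = 14.3. δu = √(δs² + δr²) = √(0.212 + 0.00336) = 0.464, so δu/u = 0.0324.
Q is then a monomial in u, w:
δQ/Q = √((δu/u)² + (½·δw/w)²) = √(0.00105 + 0.00295) = 0.0632
Q = 79.0, so δQ = 0.0632 × 79.0 = 4.99.

4.99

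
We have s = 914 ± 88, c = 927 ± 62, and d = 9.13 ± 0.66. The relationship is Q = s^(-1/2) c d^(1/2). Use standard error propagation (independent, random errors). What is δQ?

8.34

Since Q is a product/quotient, work with relative uncertainties:
  (−½·δs/s)² = (-0.5×0.0963)² = 0.00232;  (1·δc/c)² = (1×0.0669)² = 0.00447;  (½·δd/d)² = (0.5×0.0723)² = 0.00131
δQ/Q = √(0.00810) = 0.0900
Q = 92.6, so δQ = 0.0900 × 92.6 = 8.34.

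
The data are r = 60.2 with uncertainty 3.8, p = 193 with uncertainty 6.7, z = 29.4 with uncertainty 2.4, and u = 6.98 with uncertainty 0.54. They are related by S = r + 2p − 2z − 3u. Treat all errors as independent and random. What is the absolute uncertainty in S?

Sums and differences: (δS)² = Σ (cᵢ δxᵢ)².
  (δr)² = 14.4;  (2·δp)² = 180;  (2·δz)² = 23.0;  (3·δu)² = 2.62
δS = √(220) = 14.8

14.8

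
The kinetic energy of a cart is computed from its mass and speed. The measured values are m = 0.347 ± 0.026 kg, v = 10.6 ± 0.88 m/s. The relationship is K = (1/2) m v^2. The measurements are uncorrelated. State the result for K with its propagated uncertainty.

K is a product of powers, so relative uncertainties combine in quadrature:
  (1·δm/m)² = (1×0.0749)² = 0.00561;  (2·δv/v)² = (2×0.0830)² = 0.0276
δK/K = √(0.0332) = 0.182
K = 19.5 J, so δK = 0.182 × 19.5 = 3.55 J.

19.5 ± 3.55 J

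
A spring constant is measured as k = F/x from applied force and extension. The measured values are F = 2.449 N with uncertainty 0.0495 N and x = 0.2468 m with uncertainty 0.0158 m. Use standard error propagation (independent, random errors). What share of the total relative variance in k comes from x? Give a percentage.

90.9%

(δk/k)² = (1·δF/F)² + (-1·δx/x)²
  F term: (1×0.0202)² = 0.000409
  x term: (-1×0.0640)² = 0.00410
Total = 0.00451. Share from x = 0.00410/0.00451 = 0.909.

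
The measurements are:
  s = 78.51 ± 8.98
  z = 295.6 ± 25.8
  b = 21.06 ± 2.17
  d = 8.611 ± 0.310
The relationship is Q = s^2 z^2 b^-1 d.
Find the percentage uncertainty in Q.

Products/powers → add relative errors in quadrature, weighted by exponent:
  (2·δs/s)² = (2×0.114)² = 0.0523;  (2·δz/z)² = (2×0.0873)² = 0.0305;  (-1·δb/b)² = (-1×0.103)² = 0.0106;  (1·δd/d)² = (1×0.0360)² = 0.00130
δQ/Q = √(0.0947) = 0.308

30.8%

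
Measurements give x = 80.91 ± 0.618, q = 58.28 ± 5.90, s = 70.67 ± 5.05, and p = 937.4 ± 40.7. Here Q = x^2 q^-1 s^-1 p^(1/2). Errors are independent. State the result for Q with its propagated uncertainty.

48.66 ± 6.17

For a monomial Q ∝ x^2, q^-1, s^-1, p^(1/2), fractional errors add in quadrature:
  (2·δx/x)² = (2×0.00764)² = 0.000233;  (-1·δq/q)² = (-1×0.101)² = 0.0102;  (-1·δs/s)² = (-1×0.0715)² = 0.00511;  (½·δp/p)² = (0.5×0.0434)² = 0.000471
δQ/Q = √(0.0161) = 0.127
Q = 48.66, so δQ = 0.127 × 48.66 = 6.17.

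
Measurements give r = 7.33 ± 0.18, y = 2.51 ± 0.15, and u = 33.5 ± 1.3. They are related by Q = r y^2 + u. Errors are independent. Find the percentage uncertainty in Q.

Let p = r·y^2 = 46.2. δp/p = √((1·δr/r)² + (2·δy/y)²) = √(0.000603 + 0.0143) = 0.122, so δp = 5.63.
Q = p + u: δQ = √(δp² + δu²) = √(31.8 + 1.69) = 5.78
Q = 79.7, so δQ/Q = 5.78/79.7 = 0.0726.

7.26%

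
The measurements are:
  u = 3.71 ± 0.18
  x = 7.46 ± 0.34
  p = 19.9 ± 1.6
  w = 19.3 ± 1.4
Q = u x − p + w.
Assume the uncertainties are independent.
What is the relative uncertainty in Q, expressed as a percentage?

Let h = u·x = 27.7. δh/h = √((1·δu/u)² + (1·δx/x)²) = √(0.00235 + 0.00208) = 0.0666, so δh = 1.84.
Q = h − p + w: δQ = √(δh² + δp² + δw²) = √(3.39 + 2.56 + 1.96) = 2.81
Q = 27.1, so δQ/Q = 2.81/27.1 = 0.104.

10.4%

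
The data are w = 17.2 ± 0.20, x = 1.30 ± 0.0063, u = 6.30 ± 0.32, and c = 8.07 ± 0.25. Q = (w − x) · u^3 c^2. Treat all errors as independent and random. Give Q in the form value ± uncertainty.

Let h = w − x = 15.9. δh = √(δw² + δx²) = √(0.0400 + 3.97e-05) = 0.200, so δh/h = 0.0126.
Q is then a monomial in h, u, c:
δQ/Q = √((δh/h)² + (3·δu/u)² + (2·δc/c)²) = √(0.000158 + 0.0232 + 0.00384) = 0.165
Q = 2.59e+05, so δQ = 0.165 × 2.59e+05 = 42700.

(2.59 ± 0.427) × 10^5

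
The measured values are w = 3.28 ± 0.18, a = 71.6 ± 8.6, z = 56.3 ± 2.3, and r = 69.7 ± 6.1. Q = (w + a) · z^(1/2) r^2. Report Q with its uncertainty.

(2.73 ± 0.574) × 10^6

Let u = w + a = 74.9. δu = √(δw² + δa²) = √(0.0324 + 74.0) = 8.60, so δu/u = 0.115.
Q is then a monomial in u, z, r:
δQ/Q = √((δu/u)² + (½·δz/z)² + (2·δr/r)²) = √(0.0132 + 0.000417 + 0.0306) = 0.210
Q = 2.73e+06, so δQ = 0.210 × 2.73e+06 = 5.74e+05.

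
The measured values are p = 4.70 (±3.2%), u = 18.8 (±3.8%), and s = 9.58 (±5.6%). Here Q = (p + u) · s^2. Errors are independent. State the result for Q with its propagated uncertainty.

Let w = p + u = 23.5. δw = √(δp² + δu²) = √(0.0226 + 0.510) = 0.730, so δw/w = 0.0311.
Q is then a monomial in w, s:
δQ/Q = √((δw/w)² + (2·δs/s)²) = √(0.000965 + 0.0125) = 0.116
Q = 2160, so δQ = 0.116 × 2160 = 251.

2160 ± 251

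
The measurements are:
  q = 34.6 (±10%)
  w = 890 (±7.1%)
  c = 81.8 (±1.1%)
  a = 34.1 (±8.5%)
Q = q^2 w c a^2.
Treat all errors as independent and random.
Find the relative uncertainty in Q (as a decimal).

0.272

For a monomial Q ∝ q^2, w, c, a^2, fractional errors add in quadrature:
  (2·δq/q)² = (2×0.100)² = 0.0400;  (1·δw/w)² = (1×0.0710)² = 0.00504;  (1·δc/c)² = (1×0.0110)² = 0.000121;  (2·δa/a)² = (2×0.0850)² = 0.0289
δQ/Q = √(0.0741) = 0.272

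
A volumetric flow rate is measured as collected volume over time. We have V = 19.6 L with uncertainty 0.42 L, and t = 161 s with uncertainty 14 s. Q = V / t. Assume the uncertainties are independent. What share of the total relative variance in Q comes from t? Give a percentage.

(δQ/Q)² = (1·δV/V)² + (-1·δt/t)²
  V term: (1×0.0214)² = 0.000459
  t term: (-1×0.0870)² = 0.00756
Total = 0.00802. Share from t = 0.00756/0.00802 = 0.943.

94.3%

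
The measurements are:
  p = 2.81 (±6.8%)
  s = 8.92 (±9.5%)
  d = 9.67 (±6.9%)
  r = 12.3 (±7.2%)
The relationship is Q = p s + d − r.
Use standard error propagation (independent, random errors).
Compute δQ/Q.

Let w = p·s = 25.1. δw/w = √((1·δp/p)² + (1·δs/s)²) = √(0.00462 + 0.00903) = 0.117, so δw = 2.93.
Q = w + d − r: δQ = √(δw² + δd² + δr²) = √(8.58 + 0.445 + 0.784) = 3.13
Q = 22.4, so δQ/Q = 3.13/22.4 = 0.140.

0.140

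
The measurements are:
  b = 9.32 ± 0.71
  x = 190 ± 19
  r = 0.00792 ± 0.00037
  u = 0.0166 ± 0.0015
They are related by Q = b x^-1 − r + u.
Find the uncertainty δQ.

0.00636

Let p = b·x^-1 = 0.0491. δp/p = √((1·δb/b)² + (-1·δx/x)²) = √(0.00580 + 0.0100) = 0.126, so δp = 0.00617.
Q = p − r + u: δQ = √(δp² + δr² + δu²) = √(3.8e-05 + 1.37e-07 + 2.25e-06) = 0.00636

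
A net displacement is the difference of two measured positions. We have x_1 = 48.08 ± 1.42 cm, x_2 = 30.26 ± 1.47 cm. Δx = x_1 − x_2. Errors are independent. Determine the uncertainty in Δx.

Each term contributes (cᵢ δxᵢ)² to (δΔx)²:
  (δx_1)² = 2.02;  (δx_2)² = 2.16
δΔx = √(4.18) = 2.04 cm

2.04 cm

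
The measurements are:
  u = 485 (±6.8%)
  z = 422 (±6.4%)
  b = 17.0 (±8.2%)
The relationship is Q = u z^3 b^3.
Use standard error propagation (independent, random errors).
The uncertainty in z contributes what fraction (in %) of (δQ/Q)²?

36.1%

(δQ/Q)² = (1·δu/u)² + (3·δz/z)² + (3·δb/b)²
  u term: (1×0.0680)² = 0.00462
  z term: (3×0.0640)² = 0.0369
  b term: (3×0.0820)² = 0.0605
Total = 0.102. Share from z = 0.0369/0.102 = 0.361.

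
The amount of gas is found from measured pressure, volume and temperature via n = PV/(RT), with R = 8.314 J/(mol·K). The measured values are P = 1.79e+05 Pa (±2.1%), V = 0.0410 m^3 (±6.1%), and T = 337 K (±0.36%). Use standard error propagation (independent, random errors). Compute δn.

n is a product of powers, so relative uncertainties combine in quadrature:
  (1·δP/P)² = (1×0.0210)² = 0.000441;  (1·δV/V)² = (1×0.0610)² = 0.00372;  (-1·δT/T)² = (-1×0.00360)² = 1.3e-05
δn/n = √(0.00417) = 0.0646
n = 2.62 mol, so δn = 0.0646 × 2.62 = 0.169 mol.

0.169 mol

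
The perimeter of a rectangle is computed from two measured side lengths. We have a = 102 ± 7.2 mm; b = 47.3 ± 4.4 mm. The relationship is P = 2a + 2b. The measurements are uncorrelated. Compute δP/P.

For a sum/difference, combine absolute errors in quadrature:
  (2·δa)² = 207;  (2·δb)² = 77.4
δP = √(285) = 16.9 mm
P = 299 mm, so δP/P = 16.9/299 = 0.0565.

0.0565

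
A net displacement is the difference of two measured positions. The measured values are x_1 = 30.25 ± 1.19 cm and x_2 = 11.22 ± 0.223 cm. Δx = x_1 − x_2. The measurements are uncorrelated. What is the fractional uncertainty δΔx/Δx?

0.0636

Absolute uncertainties add in quadrature for a linear combination:
  (δx_1)² = 1.42;  (δx_2)² = 0.0497
δΔx = √(1.47) = 1.21 cm
Δx = 19.03 cm, so δΔx/Δx = 1.21/19.03 = 0.0636.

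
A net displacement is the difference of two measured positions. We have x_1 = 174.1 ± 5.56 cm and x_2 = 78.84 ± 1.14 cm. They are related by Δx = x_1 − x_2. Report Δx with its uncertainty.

Each term contributes (cᵢ δxᵢ)² to (δΔx)²:
  (δx_1)² = 30.9;  (δx_2)² = 1.30
δΔx = √(32.2) = 5.68 cm
Δx = 95.26 cm.

95.26 ± 5.68 cm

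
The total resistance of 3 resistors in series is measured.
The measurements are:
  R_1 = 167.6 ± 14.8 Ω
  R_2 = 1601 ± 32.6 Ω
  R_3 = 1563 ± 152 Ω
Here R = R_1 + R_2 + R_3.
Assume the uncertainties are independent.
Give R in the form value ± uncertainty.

Absolute uncertainties add in quadrature for a linear combination:
  (δR_1)² = 219;  (δR_2)² = 1060;  (δR_3)² = 23100
δR = √(24400) = 156 Ω
R = 3332 Ω.

3332 ± 156 Ω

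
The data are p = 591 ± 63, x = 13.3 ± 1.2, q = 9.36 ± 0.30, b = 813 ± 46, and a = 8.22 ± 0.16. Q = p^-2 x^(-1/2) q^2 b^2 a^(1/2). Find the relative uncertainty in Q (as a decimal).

Relative error in a monomial: (δQ/Q)² = Σ (nᵢ · δxᵢ/xᵢ)².
  (-2·δp/p)² = (-2×0.107)² = 0.0455;  (−½·δx/x)² = (-0.5×0.0902)² = 0.00204;  (2·δq/q)² = (2×0.0321)² = 0.00411;  (2·δb/b)² = (2×0.0566)² = 0.0128;  (½·δa/a)² = (0.5×0.0195)² = 9.47e-05
δQ/Q = √(0.0645) = 0.254

0.254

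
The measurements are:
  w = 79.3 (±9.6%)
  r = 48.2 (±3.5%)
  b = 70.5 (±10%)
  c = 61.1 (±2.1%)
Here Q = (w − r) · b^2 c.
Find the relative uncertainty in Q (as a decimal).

0.321

Let u = w − r = 31.1. δu = √(δw² + δr²) = √(58.0 + 2.85) = 7.80, so δu/u = 0.251.
Q is then a monomial in u, b, c:
δQ/Q = √((δu/u)² + (2·δb/b)² + (1·δc/c)²) = √(0.0629 + 0.0400 + 0.000441) = 0.321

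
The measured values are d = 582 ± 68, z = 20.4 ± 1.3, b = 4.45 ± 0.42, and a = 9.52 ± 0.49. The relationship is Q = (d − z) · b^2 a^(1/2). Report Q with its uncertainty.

34300 ± 7750

Let u = d − z = 562. δu = √(δd² + δz²) = √(4620 + 1.69) = 68.0, so δu/u = 0.121.
Q is then a monomial in u, b, a:
δQ/Q = √((δu/u)² + (2·δb/b)² + (½·δa/a)²) = √(0.0147 + 0.0356 + 0.000662) = 0.226
Q = 34300, so δQ = 0.226 × 34300 = 7750.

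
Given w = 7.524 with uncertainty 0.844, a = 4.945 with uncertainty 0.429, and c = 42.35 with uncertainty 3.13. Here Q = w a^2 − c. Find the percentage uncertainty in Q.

26.9%

Let p = w·a^2 = 184.0. δp/p = √((1·δw/w)² + (2·δa/a)²) = √(0.0126 + 0.0301) = 0.207, so δp = 38.0.
Q = p − c: δQ = √(δp² + δc²) = √(1450 + 9.80) = 38.1
Q = 141.6, so δQ/Q = 38.1/141.6 = 0.269.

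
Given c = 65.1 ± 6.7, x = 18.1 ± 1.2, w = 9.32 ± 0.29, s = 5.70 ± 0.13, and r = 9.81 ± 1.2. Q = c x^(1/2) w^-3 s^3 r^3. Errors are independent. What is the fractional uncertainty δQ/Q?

Q is a product of powers, so relative uncertainties combine in quadrature:
  (1·δc/c)² = (1×0.103)² = 0.0106;  (½·δx/x)² = (0.5×0.0663)² = 0.00110;  (-3·δw/w)² = (-3×0.0311)² = 0.00871;  (3·δs/s)² = (3×0.0228)² = 0.00468;  (3·δr/r)² = (3×0.122)² = 0.135
δQ/Q = √(0.160) = 0.400

0.400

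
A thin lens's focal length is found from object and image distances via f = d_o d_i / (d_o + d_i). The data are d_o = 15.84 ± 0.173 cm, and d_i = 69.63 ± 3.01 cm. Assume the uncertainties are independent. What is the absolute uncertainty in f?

∂f/∂d_o = (d_i/(d_o+d_i))² = 0.664;  ∂f/∂d_i = (d_o/(d_o+d_i))² = 0.0343
δf = √((∂f/∂d_o · δd_o)² + (∂f/∂d_i · δd_i)²) = √(0.0132 + 0.0107) = 0.155 cm

0.155 cm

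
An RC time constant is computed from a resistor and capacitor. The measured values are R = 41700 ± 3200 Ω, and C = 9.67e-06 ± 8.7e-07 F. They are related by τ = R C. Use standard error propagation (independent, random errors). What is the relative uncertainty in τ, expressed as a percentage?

11.8%

τ is a product of powers, so relative uncertainties combine in quadrature:
  (1·δR/R)² = (1×0.0767)² = 0.00589;  (1·δC/C)² = (1×0.0900)² = 0.00809
δτ/τ = √(0.0140) = 0.118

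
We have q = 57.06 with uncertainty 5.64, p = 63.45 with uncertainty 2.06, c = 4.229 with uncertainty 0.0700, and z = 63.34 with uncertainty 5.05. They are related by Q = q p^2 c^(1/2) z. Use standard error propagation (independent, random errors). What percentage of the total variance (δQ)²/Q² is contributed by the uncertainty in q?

47.9%

(δQ/Q)² = (1·δq/q)² + (2·δp/p)² + (½·δc/c)² + (1·δz/z)²
  q term: (1×0.0988)² = 0.00977
  p term: (2×0.0325)² = 0.00422
  c term: (0.5×0.0166)² = 6.85e-05
  z term: (1×0.0797)² = 0.00636
Total = 0.0204. Share from q = 0.00977/0.0204 = 0.479.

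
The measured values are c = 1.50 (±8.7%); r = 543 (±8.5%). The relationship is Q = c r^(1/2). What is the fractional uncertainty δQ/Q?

0.0968

Since Q is a product/quotient, work with relative uncertainties:
  (1·δc/c)² = (1×0.0870)² = 0.00757;  (½·δr/r)² = (0.5×0.0850)² = 0.00181
δQ/Q = √(0.00938) = 0.0968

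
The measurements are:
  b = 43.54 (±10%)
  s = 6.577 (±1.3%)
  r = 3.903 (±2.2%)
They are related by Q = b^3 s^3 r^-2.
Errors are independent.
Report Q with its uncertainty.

Each factor contributes (exponent × relative error)² to (δQ/Q)²:
  (3·δb/b)² = (3×0.100)² = 0.0900;  (3·δs/s)² = (3×0.0130)² = 0.00152;  (-2·δr/r)² = (-2×0.0220)² = 0.00194
δQ/Q = √(0.0935) = 0.306
Q = 1.542e+06, so δQ = 0.306 × 1.542e+06 = 4.71e+05.

(1.542 ± 0.471) × 10^6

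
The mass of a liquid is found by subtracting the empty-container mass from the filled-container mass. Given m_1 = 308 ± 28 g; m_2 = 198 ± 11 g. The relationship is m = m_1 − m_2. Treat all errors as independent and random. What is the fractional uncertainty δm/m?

Sums and differences: (δm)² = Σ (cᵢ δxᵢ)².
  (δm_1)² = 784;  (δm_2)² = 121
δm = √(905) = 30.1 g
m = 110 g, so δm/m = 30.1/110 = 0.273.

0.273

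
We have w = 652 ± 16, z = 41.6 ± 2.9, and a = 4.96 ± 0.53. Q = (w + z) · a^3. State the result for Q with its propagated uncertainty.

Let u = w + z = 694. δu = √(δw² + δz²) = √(256 + 8.41) = 16.3, so δu/u = 0.0234.
Q is then a monomial in u, a:
δQ/Q = √((δu/u)² + (3·δa/a)²) = √(0.000550 + 0.103) = 0.321
Q = 84600, so δQ = 0.321 × 84600 = 27200.

84600 ± 27200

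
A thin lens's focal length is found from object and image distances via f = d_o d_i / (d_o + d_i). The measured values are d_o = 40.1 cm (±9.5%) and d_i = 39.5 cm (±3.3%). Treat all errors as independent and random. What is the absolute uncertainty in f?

∂f/∂d_o = (d_i/(d_o+d_i))² = 0.246;  ∂f/∂d_i = (d_o/(d_o+d_i))² = 0.254
δf = √((∂f/∂d_o · δd_o)² + (∂f/∂d_i · δd_i)²) = √(0.880 + 0.109) = 0.995 cm

0.995 cm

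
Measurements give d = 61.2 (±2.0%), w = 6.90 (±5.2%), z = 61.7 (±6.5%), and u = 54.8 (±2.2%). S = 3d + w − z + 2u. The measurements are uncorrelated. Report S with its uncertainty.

238 ± 5.96

Each term contributes (cᵢ δxᵢ)² to (δS)²:
  (3·δd)² = 13.5;  (δw)² = 0.129;  (δz)² = 16.1;  (2·δu)² = 5.81
δS = √(35.5) = 5.96
S = 238.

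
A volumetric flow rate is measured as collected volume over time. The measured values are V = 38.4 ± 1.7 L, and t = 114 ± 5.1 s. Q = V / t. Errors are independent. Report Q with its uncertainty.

Each factor contributes (exponent × relative error)² to (δQ/Q)²:
  (1·δV/V)² = (1×0.0443)² = 0.00196;  (-1·δt/t)² = (-1×0.0447)² = 0.00200
δQ/Q = √(0.00396) = 0.0629
Q = 0.337 L/s, so δQ = 0.0629 × 0.337 = 0.0212 L/s.

0.337 ± 0.0212 L/s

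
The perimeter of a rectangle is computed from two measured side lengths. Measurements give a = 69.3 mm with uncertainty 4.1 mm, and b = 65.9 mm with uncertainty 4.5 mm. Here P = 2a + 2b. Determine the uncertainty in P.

12.2 mm

Sums and differences: (δP)² = Σ (cᵢ δxᵢ)².
  (2·δa)² = 67.2;  (2·δb)² = 81.0
δP = √(148) = 12.2 mm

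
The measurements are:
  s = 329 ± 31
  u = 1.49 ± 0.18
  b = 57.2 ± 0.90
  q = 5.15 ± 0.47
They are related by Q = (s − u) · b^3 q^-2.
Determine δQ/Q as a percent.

Let w = s − u = 328. δw = √(δs² + δu²) = √(961 + 0.0324) = 31.0, so δw/w = 0.0947.
Q is then a monomial in w, b, q:
δQ/Q = √((δw/w)² + (3·δb/b)² + (-2·δq/q)²) = √(0.00896 + 0.00223 + 0.0333) = 0.211

21.1%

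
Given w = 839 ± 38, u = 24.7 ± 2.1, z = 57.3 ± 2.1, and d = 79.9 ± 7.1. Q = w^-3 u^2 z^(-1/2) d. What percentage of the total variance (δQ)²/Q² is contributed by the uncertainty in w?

33.2%

(δQ/Q)² = (-3·δw/w)² + (2·δu/u)² + (−½·δz/z)² + (1·δd/d)²
  w term: (-3×0.0453)² = 0.0185
  u term: (2×0.0850)² = 0.0289
  z term: (-0.5×0.0366)² = 0.000336
  d term: (1×0.0889)² = 0.00790
Total = 0.0556. Share from w = 0.0185/0.0556 = 0.332.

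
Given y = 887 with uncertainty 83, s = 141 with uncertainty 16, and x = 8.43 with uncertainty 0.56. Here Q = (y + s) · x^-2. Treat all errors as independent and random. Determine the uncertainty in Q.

2.26

Let u = y + s = 1030. δu = √(δy² + δs²) = √(6890 + 256) = 84.5, so δu/u = 0.0822.
Q is then a monomial in u, x:
δQ/Q = √((δu/u)² + (-2·δx/x)²) = √(0.00676 + 0.0177) = 0.156
Q = 14.5, so δQ = 0.156 × 14.5 = 2.26.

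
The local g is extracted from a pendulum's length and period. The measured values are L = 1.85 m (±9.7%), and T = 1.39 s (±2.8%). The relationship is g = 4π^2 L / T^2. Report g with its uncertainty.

Relative error in a monomial: (δg/g)² = Σ (nᵢ · δxᵢ/xᵢ)².
  (1·δL/L)² = (1×0.0970)² = 0.00941;  (-2·δT/T)² = (-2×0.0280)² = 0.00314
δg/g = √(0.0125) = 0.112
g = 37.8 m/s^2, so δg = 0.112 × 37.8 = 4.23 m/s^2.

37.8 ± 4.23 m/s^2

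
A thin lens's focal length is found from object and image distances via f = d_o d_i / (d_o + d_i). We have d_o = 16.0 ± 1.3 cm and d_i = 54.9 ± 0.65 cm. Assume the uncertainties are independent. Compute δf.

0.780 cm

∂f/∂d_o = (d_i/(d_o+d_i))² = 0.600;  ∂f/∂d_i = (d_o/(d_o+d_i))² = 0.0509
δf = √((∂f/∂d_o · δd_o)² + (∂f/∂d_i · δd_i)²) = √(0.608 + 0.00110) = 0.780 cm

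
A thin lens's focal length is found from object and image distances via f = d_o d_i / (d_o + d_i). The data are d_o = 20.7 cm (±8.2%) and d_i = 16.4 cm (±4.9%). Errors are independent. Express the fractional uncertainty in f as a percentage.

∂f/∂d_o = (d_i/(d_o+d_i))² = 0.195;  ∂f/∂d_i = (d_o/(d_o+d_i))² = 0.311
δf = √((∂f/∂d_o · δd_o)² + (∂f/∂d_i · δd_i)²) = √(0.110 + 0.0626) = 0.415 cm
f = 9.15 cm, so δf/f = 0.415/9.15 = 0.0454.

4.54%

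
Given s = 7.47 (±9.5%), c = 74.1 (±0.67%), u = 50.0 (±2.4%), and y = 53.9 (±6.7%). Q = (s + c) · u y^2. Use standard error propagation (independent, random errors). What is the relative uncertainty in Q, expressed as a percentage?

13.7%

Let w = s + c = 81.6. δw = √(δs² + δc²) = √(0.504 + 0.246) = 0.866, so δw/w = 0.0106.
Q is then a monomial in w, u, y:
δQ/Q = √((δw/w)² + (1·δu/u)² + (2·δy/y)²) = √(0.000113 + 0.000576 + 0.0180) = 0.137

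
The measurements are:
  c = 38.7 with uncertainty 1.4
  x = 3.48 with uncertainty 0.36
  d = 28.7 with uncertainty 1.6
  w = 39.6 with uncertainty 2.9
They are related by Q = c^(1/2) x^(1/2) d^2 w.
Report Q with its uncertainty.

Q is a product of powers, so relative uncertainties combine in quadrature:
  (½·δc/c)² = (0.5×0.0362)² = 0.000327;  (½·δx/x)² = (0.5×0.103)² = 0.00268;  (2·δd/d)² = (2×0.0557)² = 0.0124;  (1·δw/w)² = (1×0.0732)² = 0.00536
δQ/Q = √(0.0208) = 0.144
Q = 3.79e+05, so δQ = 0.144 × 3.79e+05 = 54600.

(3.79 ± 0.546) × 10^5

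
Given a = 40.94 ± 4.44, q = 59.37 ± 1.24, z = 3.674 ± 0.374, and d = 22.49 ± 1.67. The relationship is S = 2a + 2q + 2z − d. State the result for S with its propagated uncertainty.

Each term contributes (cᵢ δxᵢ)² to (δS)²:
  (2·δa)² = 78.9;  (2·δq)² = 6.15;  (2·δz)² = 0.560;  (δd)² = 2.79
δS = √(88.4) = 9.40
S = 185.5.

185.5 ± 9.40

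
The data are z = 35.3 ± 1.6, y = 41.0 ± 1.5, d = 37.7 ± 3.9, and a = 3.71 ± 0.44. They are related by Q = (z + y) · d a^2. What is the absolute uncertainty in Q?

Let u = z + y = 76.3. δu = √(δz² + δy²) = √(2.56 + 2.25) = 2.19, so δu/u = 0.0287.
Q is then a monomial in u, d, a:
δQ/Q = √((δu/u)² + (1·δd/d)² + (2·δa/a)²) = √(0.000826 + 0.0107 + 0.0563) = 0.260
Q = 39600, so δQ = 0.260 × 39600 = 10300.

10300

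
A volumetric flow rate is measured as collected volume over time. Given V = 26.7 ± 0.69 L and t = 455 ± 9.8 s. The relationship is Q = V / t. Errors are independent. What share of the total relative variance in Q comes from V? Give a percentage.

59.0%

(δQ/Q)² = (1·δV/V)² + (-1·δt/t)²
  V term: (1×0.0258)² = 0.000668
  t term: (-1×0.0215)² = 0.000464
Total = 0.00113. Share from V = 0.000668/0.00113 = 0.590.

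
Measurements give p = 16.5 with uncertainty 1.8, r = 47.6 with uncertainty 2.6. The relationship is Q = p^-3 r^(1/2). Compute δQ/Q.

0.328

Products/powers → add relative errors in quadrature, weighted by exponent:
  (-3·δp/p)² = (-3×0.109)² = 0.107;  (½·δr/r)² = (0.5×0.0546)² = 0.000746
δQ/Q = √(0.108) = 0.328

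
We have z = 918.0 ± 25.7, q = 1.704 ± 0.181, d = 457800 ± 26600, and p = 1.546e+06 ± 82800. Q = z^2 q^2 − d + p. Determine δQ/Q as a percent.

15.4%

Let w = z^2·q^2 = 2.447e+06. δw/w = √((2·δz/z)² + (2·δq/q)²) = √(0.00314 + 0.0451) = 0.220, so δw = 5.38e+05.
Q = w − d + p: δQ = √(δw² + δd² + δp²) = √(2.89e+11 + 7.08e+08 + 6.86e+09) = 5.45e+05
Q = 3.535e+06, so δQ/Q = 5.45e+05/3.535e+06 = 0.154.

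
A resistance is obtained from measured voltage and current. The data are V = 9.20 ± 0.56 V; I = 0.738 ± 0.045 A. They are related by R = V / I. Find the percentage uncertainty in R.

Relative error in a monomial: (δR/R)² = Σ (nᵢ · δxᵢ/xᵢ)².
  (1·δV/V)² = (1×0.0609)² = 0.00371;  (-1·δI/I)² = (-1×0.0610)² = 0.00372
δR/R = √(0.00742) = 0.0862

8.62%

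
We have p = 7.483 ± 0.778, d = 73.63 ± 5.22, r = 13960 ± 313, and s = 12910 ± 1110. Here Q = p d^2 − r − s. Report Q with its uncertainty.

Let w = p·d^2 = 40570. δw/w = √((1·δp/p)² + (2·δd/d)²) = √(0.0108 + 0.0201) = 0.176, so δw = 7130.
Q = w − r − s: δQ = √(δw² + δr² + δs²) = √(5.09e+07 + 98000 + 1.23e+06) = 7230
Q = 13700.

13700 ± 7230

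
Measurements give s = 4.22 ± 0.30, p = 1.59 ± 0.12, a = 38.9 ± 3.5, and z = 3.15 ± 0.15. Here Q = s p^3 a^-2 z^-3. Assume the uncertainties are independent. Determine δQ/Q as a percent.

33.0%

For a monomial Q ∝ s, p^3, a^-2, z^-3, fractional errors add in quadrature:
  (1·δs/s)² = (1×0.0711)² = 0.00505;  (3·δp/p)² = (3×0.0755)² = 0.0513;  (-2·δa/a)² = (-2×0.0900)² = 0.0324;  (-3·δz/z)² = (-3×0.0476)² = 0.0204
δQ/Q = √(0.109) = 0.330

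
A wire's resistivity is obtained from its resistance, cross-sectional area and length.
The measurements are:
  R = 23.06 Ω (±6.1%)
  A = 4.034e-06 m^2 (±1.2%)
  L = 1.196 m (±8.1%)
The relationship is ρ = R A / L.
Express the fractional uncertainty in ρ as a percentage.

10.2%

Each factor contributes (exponent × relative error)² to (δρ/ρ)²:
  (1·δR/R)² = (1×0.0610)² = 0.00372;  (1·δA/A)² = (1×0.0120)² = 0.000144;  (-1·δL/L)² = (-1×0.0810)² = 0.00656
δρ/ρ = √(0.0104) = 0.102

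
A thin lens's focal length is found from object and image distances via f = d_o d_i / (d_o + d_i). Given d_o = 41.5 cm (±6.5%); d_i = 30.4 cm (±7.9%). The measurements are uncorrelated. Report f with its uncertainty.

17.5 ± 0.934 cm

∂f/∂d_o = (d_i/(d_o+d_i))² = 0.179;  ∂f/∂d_i = (d_o/(d_o+d_i))² = 0.333
δf = √((∂f/∂d_o · δd_o)² + (∂f/∂d_i · δd_i)²) = √(0.233 + 0.640) = 0.934 cm
f = 17.5 cm.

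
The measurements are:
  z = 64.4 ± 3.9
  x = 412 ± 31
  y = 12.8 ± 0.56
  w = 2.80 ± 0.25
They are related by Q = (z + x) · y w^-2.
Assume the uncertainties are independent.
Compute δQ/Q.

0.195

Let u = z + x = 476. δu = √(δz² + δx²) = √(15.2 + 961) = 31.2, so δu/u = 0.0656.
Q is then a monomial in u, y, w:
δQ/Q = √((δu/u)² + (1·δy/y)² + (-2·δw/w)²) = √(0.00430 + 0.00191 + 0.0319) = 0.195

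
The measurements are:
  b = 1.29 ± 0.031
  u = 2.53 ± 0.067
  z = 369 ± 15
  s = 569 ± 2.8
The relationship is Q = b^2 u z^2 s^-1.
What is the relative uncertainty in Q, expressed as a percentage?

9.82%

Each factor contributes (exponent × relative error)² to (δQ/Q)²:
  (2·δb/b)² = (2×0.0240)² = 0.00231;  (1·δu/u)² = (1×0.0265)² = 0.000701;  (2·δz/z)² = (2×0.0407)² = 0.00661;  (-1·δs/s)² = (-1×0.00492)² = 2.42e-05
δQ/Q = √(0.00965) = 0.0982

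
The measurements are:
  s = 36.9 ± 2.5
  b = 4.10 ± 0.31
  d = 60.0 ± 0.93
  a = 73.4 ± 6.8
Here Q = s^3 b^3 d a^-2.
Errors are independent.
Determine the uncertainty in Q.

13800

Q is a product of powers, so relative uncertainties combine in quadrature:
  (3·δs/s)² = (3×0.0678)² = 0.0413;  (3·δb/b)² = (3×0.0756)² = 0.0515;  (1·δd/d)² = (1×0.0155)² = 0.000240;  (-2·δa/a)² = (-2×0.0926)² = 0.0343
δQ/Q = √(0.127) = 0.357
Q = 38600, so δQ = 0.357 × 38600 = 13800.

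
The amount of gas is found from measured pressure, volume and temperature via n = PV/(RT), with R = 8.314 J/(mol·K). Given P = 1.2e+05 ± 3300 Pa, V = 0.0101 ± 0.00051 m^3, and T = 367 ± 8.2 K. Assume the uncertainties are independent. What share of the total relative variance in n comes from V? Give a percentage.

(δn/n)² = (1·δP/P)² + (1·δV/V)² + (-1·δT/T)²
  P term: (1×0.0275)² = 0.000756
  V term: (1×0.0505)² = 0.00255
  T term: (-1×0.0223)² = 0.000499
Total = 0.00381. Share from V = 0.00255/0.00381 = 0.670.

67.0%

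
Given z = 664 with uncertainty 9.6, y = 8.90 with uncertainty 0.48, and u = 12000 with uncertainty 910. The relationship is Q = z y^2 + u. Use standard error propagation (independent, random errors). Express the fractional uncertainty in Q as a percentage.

8.97%

Let p = z·y^2 = 52600. δp/p = √((1·δz/z)² + (2·δy/y)²) = √(0.000209 + 0.0116) = 0.109, so δp = 5720.
Q = p + u: δQ = √(δp² + δu²) = √(3.28e+07 + 8.28e+05) = 5800
Q = 64600, so δQ/Q = 5800/64600 = 0.0897.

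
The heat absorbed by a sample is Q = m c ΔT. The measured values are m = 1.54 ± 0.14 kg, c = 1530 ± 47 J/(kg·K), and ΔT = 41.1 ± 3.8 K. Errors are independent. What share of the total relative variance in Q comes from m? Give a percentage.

(δQ/Q)² = (1·δm/m)² + (1·δc/c)² + (1·δΔT/ΔT)²
  m term: (1×0.0909)² = 0.00826
  c term: (1×0.0307)² = 0.000944
  ΔT term: (1×0.0925)² = 0.00855
Total = 0.0178. Share from m = 0.00826/0.0178 = 0.465.

46.5%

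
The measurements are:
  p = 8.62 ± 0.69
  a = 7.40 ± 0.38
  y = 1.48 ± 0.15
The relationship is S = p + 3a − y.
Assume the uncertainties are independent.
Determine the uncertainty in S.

1.34

Sums and differences: (δS)² = Σ (cᵢ δxᵢ)².
  (δp)² = 0.476;  (3·δa)² = 1.30;  (δy)² = 0.0225
δS = √(1.80) = 1.34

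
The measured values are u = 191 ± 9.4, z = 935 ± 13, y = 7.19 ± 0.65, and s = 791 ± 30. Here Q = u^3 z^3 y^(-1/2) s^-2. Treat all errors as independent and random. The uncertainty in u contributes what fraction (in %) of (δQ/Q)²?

(δQ/Q)² = (3·δu/u)² + (3·δz/z)² + (−½·δy/y)² + (-2·δs/s)²
  u term: (3×0.0492)² = 0.0218
  z term: (3×0.0139)² = 0.00174
  y term: (-0.5×0.0904)² = 0.00204
  s term: (-2×0.0379)² = 0.00575
Total = 0.0313. Share from u = 0.0218/0.0313 = 0.696.

69.6%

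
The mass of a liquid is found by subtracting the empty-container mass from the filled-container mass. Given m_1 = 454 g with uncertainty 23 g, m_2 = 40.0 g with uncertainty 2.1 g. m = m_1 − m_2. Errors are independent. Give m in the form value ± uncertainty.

Each term contributes (cᵢ δxᵢ)² to (δm)²:
  (δm_1)² = 529;  (δm_2)² = 4.41
δm = √(533) = 23.1 g
m = 414 g.

414 ± 23.1 g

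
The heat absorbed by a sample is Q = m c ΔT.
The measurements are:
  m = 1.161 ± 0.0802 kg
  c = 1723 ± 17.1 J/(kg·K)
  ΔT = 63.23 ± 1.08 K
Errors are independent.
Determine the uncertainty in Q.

9090 J

Q is a product of powers, so relative uncertainties combine in quadrature:
  (1·δm/m)² = (1×0.0691)² = 0.00477;  (1·δc/c)² = (1×0.00992)² = 9.85e-05;  (1·δΔT/ΔT)² = (1×0.0171)² = 0.000292
δQ/Q = √(0.00516) = 0.0718
Q = 126500 J, so δQ = 0.0718 × 126500 = 9090 J.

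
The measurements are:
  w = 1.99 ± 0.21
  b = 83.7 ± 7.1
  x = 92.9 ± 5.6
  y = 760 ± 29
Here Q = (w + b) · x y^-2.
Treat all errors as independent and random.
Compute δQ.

0.00176

Let u = w + b = 85.7. δu = √(δw² + δb²) = √(0.0441 + 50.4) = 7.10, so δu/u = 0.0829.
Q is then a monomial in u, x, y:
δQ/Q = √((δu/u)² + (1·δx/x)² + (-2·δy/y)²) = √(0.00687 + 0.00363 + 0.00582) = 0.128
Q = 0.0138, so δQ = 0.128 × 0.0138 = 0.00176.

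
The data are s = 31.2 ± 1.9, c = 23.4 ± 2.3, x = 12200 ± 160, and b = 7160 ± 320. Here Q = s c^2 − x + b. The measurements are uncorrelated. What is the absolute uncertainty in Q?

Let p = s·c^2 = 17100. δp/p = √((1·δs/s)² + (2·δc/c)²) = √(0.00371 + 0.0386) = 0.206, so δp = 3520.
Q = p − x + b: δQ = √(δp² + δx² + δb²) = √(1.24e+07 + 25600 + 1.02e+05) = 3530

3530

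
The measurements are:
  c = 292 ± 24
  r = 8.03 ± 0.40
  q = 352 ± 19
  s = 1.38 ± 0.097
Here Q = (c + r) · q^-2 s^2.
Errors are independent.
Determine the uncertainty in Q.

0.000897

Let u = c + r = 300. δu = √(δc² + δr²) = √(576 + 0.160) = 24.0, so δu/u = 0.0800.
Q is then a monomial in u, q, s:
δQ/Q = √((δu/u)² + (-2·δq/q)² + (2·δs/s)²) = √(0.00640 + 0.0117 + 0.0198) = 0.194
Q = 0.00461, so δQ = 0.194 × 0.00461 = 0.000897.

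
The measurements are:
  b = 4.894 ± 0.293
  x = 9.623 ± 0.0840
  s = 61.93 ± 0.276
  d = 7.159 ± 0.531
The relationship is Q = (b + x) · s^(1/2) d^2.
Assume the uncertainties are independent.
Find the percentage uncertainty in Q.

Let u = b + x = 14.52. δu = √(δb² + δx²) = √(0.0858 + 0.00706) = 0.305, so δu/u = 0.0210.
Q is then a monomial in u, s, d:
δQ/Q = √((δu/u)² + (½·δs/s)² + (2·δd/d)²) = √(0.000441 + 4.97e-06 + 0.0220) = 0.150

15.0%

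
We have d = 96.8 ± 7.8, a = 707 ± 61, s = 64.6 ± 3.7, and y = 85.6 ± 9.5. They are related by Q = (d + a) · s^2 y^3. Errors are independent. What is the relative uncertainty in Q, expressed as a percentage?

Let u = d + a = 804. δu = √(δd² + δa²) = √(60.8 + 3720) = 61.5, so δu/u = 0.0765.
Q is then a monomial in u, s, y:
δQ/Q = √((δu/u)² + (2·δs/s)² + (3·δy/y)²) = √(0.00585 + 0.0131 + 0.111) = 0.360

36.0%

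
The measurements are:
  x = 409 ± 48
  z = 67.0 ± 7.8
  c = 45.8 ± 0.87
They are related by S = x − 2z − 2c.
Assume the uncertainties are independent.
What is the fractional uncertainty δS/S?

Sums and differences: (δS)² = Σ (cᵢ δxᵢ)².
  (δx)² = 2300;  (2·δz)² = 243;  (2·δc)² = 3.03
δS = √(2550) = 50.5
S = 183, so δS/S = 50.5/183 = 0.275.

0.275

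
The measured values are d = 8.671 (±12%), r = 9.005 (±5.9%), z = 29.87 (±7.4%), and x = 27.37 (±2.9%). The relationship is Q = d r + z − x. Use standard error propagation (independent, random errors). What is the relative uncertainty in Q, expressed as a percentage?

13.3%

Let p = d·r = 78.08. δp/p = √((1·δd/d)² + (1·δr/r)²) = √(0.0144 + 0.00348) = 0.134, so δp = 10.4.
Q = p + z − x: δQ = √(δp² + δz² + δx²) = √(109 + 4.89 + 0.630) = 10.7
Q = 80.58, so δQ/Q = 10.7/80.58 = 0.133.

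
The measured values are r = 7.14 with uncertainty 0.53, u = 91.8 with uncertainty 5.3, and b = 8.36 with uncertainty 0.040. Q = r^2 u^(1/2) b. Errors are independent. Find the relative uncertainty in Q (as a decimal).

0.151

Relative error in a monomial: (δQ/Q)² = Σ (nᵢ · δxᵢ/xᵢ)².
  (2·δr/r)² = (2×0.0742)² = 0.0220;  (½·δu/u)² = (0.5×0.0577)² = 0.000833;  (1·δb/b)² = (1×0.00478)² = 2.29e-05
δQ/Q = √(0.0229) = 0.151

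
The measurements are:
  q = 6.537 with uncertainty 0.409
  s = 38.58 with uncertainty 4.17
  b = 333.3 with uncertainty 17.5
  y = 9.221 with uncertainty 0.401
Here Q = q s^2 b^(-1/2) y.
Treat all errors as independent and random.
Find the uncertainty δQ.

1130

Products/powers → add relative errors in quadrature, weighted by exponent:
  (1·δq/q)² = (1×0.0626)² = 0.00391;  (2·δs/s)² = (2×0.108)² = 0.0467;  (−½·δb/b)² = (-0.5×0.0525)² = 0.000689;  (1·δy/y)² = (1×0.0435)² = 0.00189
δQ/Q = √(0.0532) = 0.231
Q = 4914, so δQ = 0.231 × 4914 = 1130.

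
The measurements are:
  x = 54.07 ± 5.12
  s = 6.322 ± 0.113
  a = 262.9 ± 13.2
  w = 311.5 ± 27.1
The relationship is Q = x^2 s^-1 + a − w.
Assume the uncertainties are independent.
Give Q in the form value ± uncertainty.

Let p = x^2·s^-1 = 462.4. δp/p = √((2·δx/x)² + (-1·δs/s)²) = √(0.0359 + 0.000319) = 0.190, so δp = 88.0.
Q = p + a − w: δQ = √(δp² + δa² + δw²) = √(7740 + 174 + 734) = 93.0
Q = 413.8.

413.8 ± 93.0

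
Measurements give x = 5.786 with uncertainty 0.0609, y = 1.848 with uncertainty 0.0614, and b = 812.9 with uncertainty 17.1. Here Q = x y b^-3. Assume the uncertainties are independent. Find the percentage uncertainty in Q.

Each factor contributes (exponent × relative error)² to (δQ/Q)²:
  (1·δx/x)² = (1×0.0105)² = 0.000111;  (1·δy/y)² = (1×0.0332)² = 0.00110;  (-3·δb/b)² = (-3×0.0210)² = 0.00398
δQ/Q = √(0.00520) = 0.0721

7.21%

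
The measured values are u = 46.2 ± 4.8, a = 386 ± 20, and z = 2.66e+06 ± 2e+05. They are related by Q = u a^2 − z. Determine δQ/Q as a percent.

24.4%

Let p = u·a^2 = 6.88e+06. δp/p = √((1·δu/u)² + (2·δa/a)²) = √(0.0108 + 0.0107) = 0.147, so δp = 1.01e+06.
Q = p − z: δQ = √(δp² + δz²) = √(1.02e+12 + 4e+10) = 1.03e+06
Q = 4.22e+06, so δQ/Q = 1.03e+06/4.22e+06 = 0.244.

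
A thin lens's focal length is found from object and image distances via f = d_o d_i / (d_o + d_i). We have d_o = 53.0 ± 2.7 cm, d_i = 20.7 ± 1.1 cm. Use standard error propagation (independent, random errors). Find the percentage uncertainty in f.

∂f/∂d_o = (d_i/(d_o+d_i))² = 0.0789;  ∂f/∂d_i = (d_o/(d_o+d_i))² = 0.517
δf = √((∂f/∂d_o · δd_o)² + (∂f/∂d_i · δd_i)²) = √(0.0454 + 0.324) = 0.607 cm
f = 14.9 cm, so δf/f = 0.607/14.9 = 0.0408.

4.08%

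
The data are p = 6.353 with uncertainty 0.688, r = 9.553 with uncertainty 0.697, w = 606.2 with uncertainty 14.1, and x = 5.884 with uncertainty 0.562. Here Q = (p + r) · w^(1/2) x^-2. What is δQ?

2.27

Let u = p + r = 15.91. δu = √(δp² + δr²) = √(0.473 + 0.486) = 0.979, so δu/u = 0.0616.
Q is then a monomial in u, w, x:
δQ/Q = √((δu/u)² + (½·δw/w)² + (-2·δx/x)²) = √(0.00379 + 0.000135 + 0.0365) = 0.201
Q = 11.31, so δQ = 0.201 × 11.31 = 2.27.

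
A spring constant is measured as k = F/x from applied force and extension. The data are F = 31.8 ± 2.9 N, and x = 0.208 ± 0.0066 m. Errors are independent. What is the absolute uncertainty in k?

Each factor contributes (exponent × relative error)² to (δk/k)²:
  (1·δF/F)² = (1×0.0912)² = 0.00832;  (-1·δx/x)² = (-1×0.0317)² = 0.00101
δk/k = √(0.00932) = 0.0966
k = 153 N/m, so δk = 0.0966 × 153 = 14.8 N/m.

14.8 N/m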